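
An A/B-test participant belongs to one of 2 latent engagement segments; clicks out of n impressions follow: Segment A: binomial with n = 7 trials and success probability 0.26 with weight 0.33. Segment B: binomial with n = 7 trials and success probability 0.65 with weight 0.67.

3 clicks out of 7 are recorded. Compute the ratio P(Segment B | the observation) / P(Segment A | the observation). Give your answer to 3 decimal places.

1.588

Posterior odds = (P(Z=i) f_i(x)) / (P(Z=j) f_j(x)); the normalising sum cancels.
Binomial probabilities:
  f_A = 0.184465
  f_B = 0.144238
Posterior odds = (P(Z=B)·f_B) / (P(Z=A)·f_A) = (0.67·0.144238) / (0.33·0.184465) = 0.0966396 / 0.0608736 ≈ 1.588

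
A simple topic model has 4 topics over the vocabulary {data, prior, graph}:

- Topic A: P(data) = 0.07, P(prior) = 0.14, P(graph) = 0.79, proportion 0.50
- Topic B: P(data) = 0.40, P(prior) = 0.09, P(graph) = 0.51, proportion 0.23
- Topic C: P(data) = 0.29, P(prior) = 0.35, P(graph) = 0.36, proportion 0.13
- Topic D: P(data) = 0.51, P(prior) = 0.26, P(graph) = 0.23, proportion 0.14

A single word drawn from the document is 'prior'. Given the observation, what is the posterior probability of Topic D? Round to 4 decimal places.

0.2109

By Bayes' theorem, P(k | x) = w_k f_k(x) / Σ_j w_j f_j(x).
Component likelihoods at x = 'prior':
  f_A = P(prior | comp) = 0.14
  f_B = P(prior | comp) = 0.09
  f_C = P(prior | comp) = 0.35
  f_D = P(prior | comp) = 0.26
Weight by the priors:
  w_A·f_A = 0.50 × 0.14 = 0.07
  w_B·f_B = 0.23 × 0.09 = 0.0207
  w_C·f_C = 0.13 × 0.35 = 0.0455
  w_D·f_D = 0.14 × 0.26 = 0.0364
Denominator: 0.07 + 0.0207 + 0.0455 + 0.0364 = 0.1726
P(Topic D | data) ≈ 0.2109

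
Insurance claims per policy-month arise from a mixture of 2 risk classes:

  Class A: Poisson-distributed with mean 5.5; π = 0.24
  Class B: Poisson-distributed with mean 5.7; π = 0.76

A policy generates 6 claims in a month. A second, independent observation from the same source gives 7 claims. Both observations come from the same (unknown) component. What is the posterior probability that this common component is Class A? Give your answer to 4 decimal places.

By Bayes' theorem, P(k | x) = π_k f_k(x) / Σ_j π_j f_j(x).
Since both observations come from the same component, the likelihood for component k is f_k(x₁)·f_k(x₂).
  p_A = [e^(−5.5)·5.5^6/6! = 0.157117] × [0.123449] = 0.019396
  p_B = [e^(−5.7)·5.7^6/6! = 0.159382] × [0.129782] = 0.0206849
Weight by the priors:
  π_A·p_A = 0.24 × 0.019396 = 0.00465504
  π_B·p_B = 0.76 × 0.0206849 = 0.0157205
Marginal: 0.00465504 + 0.0157205 = 0.0203756
P(Class A | x) = 0.00465504 / 0.0203756 ≈ 0.2285

0.2285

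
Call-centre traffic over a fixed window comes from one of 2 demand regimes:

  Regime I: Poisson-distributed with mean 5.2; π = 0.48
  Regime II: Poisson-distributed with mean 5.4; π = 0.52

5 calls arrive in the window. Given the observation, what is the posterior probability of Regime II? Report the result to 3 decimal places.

0.517

Posterior ∝ prior × likelihood, so P(k | x) ∝ w_k f_k(x); normalise over all components.
Component likelihoods at x = 5 calls:
  p_I = 0.174785
  p_II = 0.172821
Multiply by the mixture weights:
  w_I·p_I = 0.48 × 0.174785 = 0.0838968
  w_II·p_II = 0.52 × 0.172821 = 0.0898671
Normaliser: 0.0838968 + 0.0898671 = 0.173764
So the posterior for Regime II is 0.0898671 / 0.173764 ≈ 0.517.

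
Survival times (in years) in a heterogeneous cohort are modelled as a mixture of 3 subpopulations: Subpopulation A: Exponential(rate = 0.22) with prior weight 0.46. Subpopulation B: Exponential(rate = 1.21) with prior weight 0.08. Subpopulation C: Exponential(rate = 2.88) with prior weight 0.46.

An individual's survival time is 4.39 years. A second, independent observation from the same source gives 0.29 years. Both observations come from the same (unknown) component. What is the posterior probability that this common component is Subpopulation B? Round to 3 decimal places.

By Bayes' theorem, P(k | x) = P(Z=k) f_k(x) / Σ_j P(Z=j) f_j(x).
Since both observations come from the same component, the likelihood for component k is f_k(x₁)·f_k(x₂).
  f_A = [0.22·e^(−0.22·4.39) = 0.22·e^(−0.9658) = 0.0837493] × [0.206402] = 0.017286
  f_B = [1.21·e^(−1.21·4.39) = 1.21·e^(−5.3119) = 0.00596838] × [0.851906] = 0.0050845
  f_C = [2.88·e^(−2.88·4.39) = 2.88·e^(−12.6432) = 9.3008e-06] × [1.24931] = 1.16196e-05
Weight by the priors:
  P(Z=A)·f_A = 0.46 × 0.017286 = 0.00795158
  P(Z=B)·f_B = 0.08 × 0.0050845 = 0.00040676
  P(Z=C)·f_C = 0.46 × 1.16196e-05 = 5.345e-06
Normaliser: 0.00795158 + 0.00040676 + 5.345e-06 = 0.00836369
P(Subpopulation B | x₁, x₂) = 0.00040676 / 0.00836369 ≈ 0.049

0.049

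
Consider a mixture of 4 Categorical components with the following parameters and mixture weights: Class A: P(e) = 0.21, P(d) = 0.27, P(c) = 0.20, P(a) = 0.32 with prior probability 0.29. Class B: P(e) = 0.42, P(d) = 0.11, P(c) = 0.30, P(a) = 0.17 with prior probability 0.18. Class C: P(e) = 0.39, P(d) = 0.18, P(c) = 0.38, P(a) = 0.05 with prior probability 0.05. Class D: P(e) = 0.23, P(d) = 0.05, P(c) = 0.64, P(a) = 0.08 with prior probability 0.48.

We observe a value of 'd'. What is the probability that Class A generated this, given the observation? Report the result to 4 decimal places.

0.5973

Apply Bayes' rule: the posterior for each component is proportional to its prior times its likelihood at x.
Component likelihoods at x = 'd':
  f_A = 0.27
  f_B = 0.11
  f_C = 0.18
  f_D = 0.05
Multiply by the mixture weights:
  π_A·f_A = 0.29 × 0.27 = 0.0783
  π_B·f_B = 0.18 × 0.11 = 0.0198
  π_C·f_C = 0.05 × 0.18 = 0.009
  π_D·f_D = 0.48 × 0.05 = 0.024
Evidence: 0.0783 + 0.0198 + 0.009 + 0.024 = 0.1311
Responsibility of Class A: 0.0783 / 0.1311 ≈ 0.5973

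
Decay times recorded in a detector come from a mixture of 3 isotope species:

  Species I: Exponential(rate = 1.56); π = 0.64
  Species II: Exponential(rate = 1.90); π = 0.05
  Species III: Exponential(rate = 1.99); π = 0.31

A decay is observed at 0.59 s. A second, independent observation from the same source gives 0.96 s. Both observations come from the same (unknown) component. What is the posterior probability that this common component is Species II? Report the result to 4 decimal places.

0.0464

Posterior ∝ prior × likelihood, so P(k | x) ∝ P(Z=k) f_k(x); normalise over all components.
Since both observations come from the same component, the likelihood for component k is f_k(x₁)·f_k(x₂).
  f_I = [0.621441] × [0.348919] = 0.216833
  f_II = [0.619312] × [0.30662] = 0.189893
  f_III = [0.615103] × [0.294562] = 0.181186
Unnormalised posteriors:
  P(Z=I)·f_I = 0.64 × 0.216833 = 0.138773
  P(Z=II)·f_II = 0.05 × 0.189893 = 0.00949467
  P(Z=III)·f_III = 0.31 × 0.181186 = 0.0561677
Marginal: 0.138773 + 0.00949467 + 0.0561677 = 0.204435
P(Species II | x₁, x₂) = 0.00949467 / 0.204435 ≈ 0.0464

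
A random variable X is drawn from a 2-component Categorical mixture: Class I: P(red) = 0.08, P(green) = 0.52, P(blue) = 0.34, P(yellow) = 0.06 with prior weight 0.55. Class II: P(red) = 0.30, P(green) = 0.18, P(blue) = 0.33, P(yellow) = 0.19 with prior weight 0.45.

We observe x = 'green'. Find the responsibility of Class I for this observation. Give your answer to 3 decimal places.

Posterior ∝ prior × likelihood, so P(k | x) ∝ π_k f_k(x); normalise over all components.
Component likelihoods at x = 'green':
  f_I = P(green | comp) = 0.52
  f_II = P(green | comp) = 0.18
Unnormalised posteriors:
  π_I·f_I = 0.55 × 0.52 = 0.286
  π_II·f_II = 0.45 × 0.18 = 0.081
Evidence: 0.286 + 0.081 = 0.367
Responsibility of Class I: 0.286 / 0.367 ≈ 0.779

0.779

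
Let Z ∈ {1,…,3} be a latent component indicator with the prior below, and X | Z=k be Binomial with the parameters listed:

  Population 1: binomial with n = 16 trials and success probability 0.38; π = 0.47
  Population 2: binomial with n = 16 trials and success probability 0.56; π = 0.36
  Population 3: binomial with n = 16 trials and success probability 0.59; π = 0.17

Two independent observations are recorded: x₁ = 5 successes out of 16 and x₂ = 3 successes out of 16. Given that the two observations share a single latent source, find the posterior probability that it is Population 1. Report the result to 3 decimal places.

The responsibility of component k is w_k f_k(x) divided by Σ_j w_j f_j(x).
Since both observations come from the same component, the likelihood for component k is f_k(x₁)·f_k(x₂).
  p_1 = [0.180098] × [0.0614654] = 0.0110698
  p_2 = [0.0287874] × [0.00227844] = 6.55902e-05
  p_3 = [0.0171856] × [0.00106398] = 1.82852e-05
Weight by the priors:
  w_1·p_1 = 0.47 × 0.0110698 = 0.00520281
  w_2·p_2 = 0.36 × 6.55902e-05 = 2.36125e-05
  w_3·p_3 = 0.17 × 1.82852e-05 = 3.10848e-06
Normaliser: 0.00520281 + 2.36125e-05 + 3.10848e-06 = 0.00522953
Responsibility of Population 1: 0.00520281 / 0.00522953 ≈ 0.995

0.995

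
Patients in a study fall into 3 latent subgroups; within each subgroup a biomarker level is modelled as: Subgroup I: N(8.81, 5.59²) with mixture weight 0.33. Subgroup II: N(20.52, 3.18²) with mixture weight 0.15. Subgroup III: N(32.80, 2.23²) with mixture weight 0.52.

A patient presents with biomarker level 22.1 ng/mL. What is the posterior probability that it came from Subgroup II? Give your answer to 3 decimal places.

0.923

P(component k | x) = P(Z=k)·f_k(x) / marginal(x), where marginal(x) = Σ_j P(Z=j)·f_j(x).
Normal densities:
  f_I = (1/(5.59·√(2π)))·exp(−(22.1−8.81)²/(2·5.59²)) = 0.071367·exp(-2.82616) = 0.00422779
  f_II = (1/(3.18·√(2π)))·exp(−(22.1−20.52)²/(2·3.18²)) = 0.125454·exp(-0.12343) = 0.110886
  f_III = (1/(2.23·√(2π)))·exp(−(22.1−32.80)²/(2·2.23²)) = 0.178898·exp(-11.51139) = 1.79172e-06
Unnormalised posteriors:
  P(Z=I)·f_I = 0.33 × 0.00422779 = 0.00139517
  P(Z=II)·f_II = 0.15 × 0.110886 = 0.0166329
  P(Z=III)·f_III = 0.52 × 1.79172e-06 = 9.31697e-07
Marginal: 0.00139517 + 0.0166329 + 9.31697e-07 = 0.018029
So the posterior for Subgroup II is 0.0166329 / 0.018029 ≈ 0.923.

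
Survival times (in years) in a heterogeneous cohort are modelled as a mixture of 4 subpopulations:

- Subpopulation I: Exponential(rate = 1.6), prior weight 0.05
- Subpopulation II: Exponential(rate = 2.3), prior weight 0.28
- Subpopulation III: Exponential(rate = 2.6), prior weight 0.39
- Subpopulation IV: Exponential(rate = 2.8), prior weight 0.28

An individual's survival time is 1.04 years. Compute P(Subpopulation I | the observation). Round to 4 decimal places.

By Bayes' theorem, P(k | x) = π_k f_k(x) / Σ_j π_j f_j(x).
Exponential densities:
  f_I = 0.303008
  f_II = 0.210327
  f_III = 0.174037
  f_IV = 0.152227
Multiply by the mixture weights:
  π_I·f_I = 0.05 × 0.303008 = 0.0151504
  π_II·f_II = 0.28 × 0.210327 = 0.0588916
  π_III·f_III = 0.39 × 0.174037 = 0.0678743
  π_IV·f_IV = 0.28 × 0.152227 = 0.0426236
Evidence: 0.0151504 + 0.0588916 + 0.0678743 + 0.0426236 = 0.18454
So the posterior for Subpopulation I is 0.0151504 / 0.18454 ≈ 0.0821.

0.0821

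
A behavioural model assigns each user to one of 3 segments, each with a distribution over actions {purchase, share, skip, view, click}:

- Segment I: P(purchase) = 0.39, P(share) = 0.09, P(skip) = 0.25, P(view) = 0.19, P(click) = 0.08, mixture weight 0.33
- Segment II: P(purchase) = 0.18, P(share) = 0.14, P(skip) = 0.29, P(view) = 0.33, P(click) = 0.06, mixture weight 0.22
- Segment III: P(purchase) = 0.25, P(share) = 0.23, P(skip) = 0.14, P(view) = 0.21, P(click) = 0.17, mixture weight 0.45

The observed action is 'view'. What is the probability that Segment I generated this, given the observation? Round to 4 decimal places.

0.2728

Apply Bayes' rule: the posterior for each component is proportional to its prior times its likelihood at x.
Categorical probabilities:
  p_I = P(view | comp) = 0.19
  p_II = P(view | comp) = 0.33
  p_III = P(view | comp) = 0.21
Prior × likelihood for each component:
  π_I·p_I = 0.33 × 0.19 = 0.0627
  π_II·p_II = 0.22 × 0.33 = 0.0726
  π_III·p_III = 0.45 × 0.21 = 0.0945
Marginal: 0.0627 + 0.0726 + 0.0945 = 0.2298
Responsibility of Segment I: 0.0627 / 0.2298 ≈ 0.2728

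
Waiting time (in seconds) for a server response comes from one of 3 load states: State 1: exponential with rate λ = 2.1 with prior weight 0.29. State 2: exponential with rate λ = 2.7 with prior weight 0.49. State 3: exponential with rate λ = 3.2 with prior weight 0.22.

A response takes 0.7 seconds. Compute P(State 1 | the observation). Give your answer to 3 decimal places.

0.338

The responsibility of component k is w_k f_k(x) divided by Σ_j w_j f_j(x).
Component likelihoods at x = 0.7 seconds:
  f_1 = 0.482844
  f_2 = 0.407894
  f_3 = 0.340667
Unnormalised posteriors:
  w_1·f_1 = 0.29 × 0.482844 = 0.140025
  w_2·f_2 = 0.49 × 0.407894 = 0.199868
  w_3·f_3 = 0.22 × 0.340667 = 0.0749468
Evidence: 0.140025 + 0.199868 + 0.0749468 = 0.414839
So the posterior for State 1 is 0.140025 / 0.414839 ≈ 0.338.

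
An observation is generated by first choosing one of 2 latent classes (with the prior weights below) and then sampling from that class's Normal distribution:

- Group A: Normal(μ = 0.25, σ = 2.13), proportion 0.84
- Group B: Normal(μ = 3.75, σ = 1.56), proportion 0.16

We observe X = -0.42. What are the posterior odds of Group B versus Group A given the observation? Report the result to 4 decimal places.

Since P(k|x) ∝ P(Z=k) f_k(x), the posterior odds are P(Z=i) f_i(x) / (P(Z=j) f_j(x)).
Evaluate each component's likelihood at the observed value:
  p_A = 0.178256
  p_B = 0.00718116
Posterior odds = (P(Z=B)·p_B) / (P(Z=A)·p_A) = (0.16·0.00718116) / (0.84·0.178256) = 0.00114899 / 0.149735 ≈ 0.0077

0.0077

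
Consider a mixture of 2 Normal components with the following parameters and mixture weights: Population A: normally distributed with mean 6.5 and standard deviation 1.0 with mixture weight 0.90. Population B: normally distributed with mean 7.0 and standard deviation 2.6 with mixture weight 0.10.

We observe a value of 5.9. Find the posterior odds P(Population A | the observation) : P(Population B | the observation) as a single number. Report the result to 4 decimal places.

21.3752

The posterior odds equal the prior odds times the likelihood ratio: (π_i/π_j)·(f_i(x)/f_j(x)).
Evaluate each component's likelihood at the observed value:
  p_A = 0.333225
  p_B = 0.140304
Odds = (0.90/0.10) × (0.333225/0.140304) = 9 × 2.37503 ≈ 21.3752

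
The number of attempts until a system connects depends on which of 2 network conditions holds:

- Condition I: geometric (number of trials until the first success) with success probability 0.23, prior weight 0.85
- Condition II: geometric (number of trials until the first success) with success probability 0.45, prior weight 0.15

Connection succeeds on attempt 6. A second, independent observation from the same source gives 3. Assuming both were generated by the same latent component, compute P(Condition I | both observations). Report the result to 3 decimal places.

Apply Bayes' rule: the posterior for each component is proportional to its prior times its likelihood at x.
Since both observations come from the same component, the likelihood for component k is f_k(x₁)·f_k(x₂).
  f_I = [0.23·(1−0.23)^5 = 0.23·0.270678 = 0.062256] × [0.136367] = 0.00848967
  f_II = [0.45·(1−0.45)^5 = 0.45·0.0503284 = 0.0226478] × [0.136125] = 0.00308293
Multiply by the mixture weights:
  π_I·f_I = 0.85 × 0.00848967 = 0.00721622
  π_II·f_II = 0.15 × 0.00308293 = 0.00046244
Marginal: 0.00721622 + 0.00046244 = 0.00767866
So the posterior for Condition I is 0.00721622 / 0.00767866 ≈ 0.940.

0.940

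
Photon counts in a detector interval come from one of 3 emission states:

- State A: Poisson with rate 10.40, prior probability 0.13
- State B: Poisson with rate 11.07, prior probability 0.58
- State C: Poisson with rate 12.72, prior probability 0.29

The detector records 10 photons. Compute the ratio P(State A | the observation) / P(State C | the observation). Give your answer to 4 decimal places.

Posterior odds = (π_i f_i(x)) / (π_j f_j(x)); the normalising sum cancels.
Component likelihoods at x = 10 photons:
  L_A = 0.124139
  L_B = 0.118597
  L_C = 0.0913865
Odds = (0.13/0.29) × (0.124139/0.0913865) = 0.448276 × 1.35839 ≈ 0.6089

0.6089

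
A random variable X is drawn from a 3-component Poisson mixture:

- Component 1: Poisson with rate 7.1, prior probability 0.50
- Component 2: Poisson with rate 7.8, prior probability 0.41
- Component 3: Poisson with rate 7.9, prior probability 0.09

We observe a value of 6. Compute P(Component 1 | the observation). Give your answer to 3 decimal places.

0.535

By Bayes' theorem, P(k | x) = P(Z=k) f_k(x) / Σ_j P(Z=j) f_j(x).
Evaluate each component's likelihood at the observed value:
  f_1 = e^(−7.1)·7.1^6/6! = 0.1468
  f_2 = e^(−7.8)·7.8^6/6! = 0.128156
  f_3 = e^(−7.9)·7.9^6/6! = 0.125171
Prior × likelihood for each component:
  P(Z=1)·f_1 = 0.50 × 0.1468 = 0.0734001
  P(Z=2)·f_2 = 0.41 × 0.128156 = 0.0525439
  P(Z=3)·f_3 = 0.09 × 0.125171 = 0.0112654
Marginal: 0.0734001 + 0.0525439 + 0.0112654 = 0.137209
So the posterior for Component 1 is 0.0734001 / 0.137209 ≈ 0.535.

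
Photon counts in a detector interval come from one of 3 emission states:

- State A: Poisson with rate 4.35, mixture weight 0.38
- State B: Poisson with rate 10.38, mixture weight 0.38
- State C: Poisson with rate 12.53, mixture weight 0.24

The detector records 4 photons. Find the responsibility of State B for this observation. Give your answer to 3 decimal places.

The responsibility of component k is P(Z=k) f_k(x) divided by Σ_j P(Z=j) f_j(x).
Poisson probabilities:
  L_A = 0.192559
  L_B = 0.0150176
  L_C = 0.00371435
Prior × likelihood for each component:
  P(Z=A)·L_A = 0.38 × 0.192559 = 0.0731726
  P(Z=B)·L_B = 0.38 × 0.0150176 = 0.0057067
  P(Z=C)·L_C = 0.24 × 0.00371435 = 0.000891445
Marginal: 0.0731726 + 0.0057067 + 0.000891445 = 0.0797707
So the posterior for State B is 0.0057067 / 0.0797707 ≈ 0.072.

0.072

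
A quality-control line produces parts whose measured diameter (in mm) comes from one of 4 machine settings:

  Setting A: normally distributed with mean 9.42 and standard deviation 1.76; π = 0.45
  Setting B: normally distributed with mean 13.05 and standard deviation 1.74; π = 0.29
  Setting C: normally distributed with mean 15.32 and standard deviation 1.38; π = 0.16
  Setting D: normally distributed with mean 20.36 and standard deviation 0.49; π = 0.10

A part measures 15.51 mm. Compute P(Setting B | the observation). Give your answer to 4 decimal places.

0.3469

Apply Bayes' rule: the posterior for each component is proportional to its prior times its likelihood at x.
Normal densities:
  p_A = 0.00056945
  p_B = 0.0843965
  p_C = 0.286362
  p_D = 4.33398e-22
Unnormalised posteriors:
  π_A·p_A = 0.45 × 0.00056945 = 0.000256253
  π_B·p_B = 0.29 × 0.0843965 = 0.024475
  π_C·p_C = 0.16 × 0.286362 = 0.0458178
  π_D·p_D = 0.10 × 4.33398e-22 = 4.33398e-23
Sum: 0.000256253 + 0.024475 + 0.0458178 + 4.33398e-23 = 0.0705491
So the posterior for Setting B is 0.024475 / 0.0705491 ≈ 0.3469.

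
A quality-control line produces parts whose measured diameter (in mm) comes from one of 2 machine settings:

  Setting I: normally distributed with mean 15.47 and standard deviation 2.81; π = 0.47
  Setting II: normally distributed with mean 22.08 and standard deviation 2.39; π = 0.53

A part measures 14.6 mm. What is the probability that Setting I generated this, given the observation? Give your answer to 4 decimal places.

0.9897

P(component k | x) = P(Z=k)·f_k(x) / marginal(x), where marginal(x) = Σ_j P(Z=j)·f_j(x).
Component likelihoods at x = 14.6 mm:
  L_I = 0.135328
  L_II = 0.00124606
Prior × likelihood for each component:
  P(Z=I)·L_I = 0.47 × 0.135328 = 0.0636043
  P(Z=II)·L_II = 0.53 × 0.00124606 = 0.000660414
Denominator: 0.0636043 + 0.000660414 = 0.0642647
P(Setting I | x) = 0.0636043 / 0.0642647 ≈ 0.9897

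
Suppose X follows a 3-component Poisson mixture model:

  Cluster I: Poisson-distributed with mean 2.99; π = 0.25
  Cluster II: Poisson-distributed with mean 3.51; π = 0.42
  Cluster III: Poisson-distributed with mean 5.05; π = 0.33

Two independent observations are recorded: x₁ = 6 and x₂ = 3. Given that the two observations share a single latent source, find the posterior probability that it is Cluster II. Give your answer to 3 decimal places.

By Bayes' theorem, P(k | x) = π_k f_k(x) / Σ_j π_j f_j(x).
Since both observations come from the same component, the likelihood for component k is f_k(x₁)·f_k(x₂).
  f_I = [e^(−2.99)·2.99^6/6! = 0.0499062] × [0.224038] = 0.0111809
  f_II = [e^(−3.51)·3.51^6/6! = 0.0776491] × [0.215475] = 0.0167314
  f_III = [e^(−5.05)·5.05^6/6! = 0.147648] × [0.137574] = 0.0203125
Unnormalised posteriors:
  π_I·f_I = 0.25 × 0.0111809 = 0.00279522
  π_II·f_II = 0.42 × 0.0167314 = 0.0070272
  π_III·f_III = 0.33 × 0.0203125 = 0.00670314
Denominator: 0.00279522 + 0.0070272 + 0.00670314 = 0.0165256
P(Cluster II | x₁, x₂) ≈ 0.425

0.425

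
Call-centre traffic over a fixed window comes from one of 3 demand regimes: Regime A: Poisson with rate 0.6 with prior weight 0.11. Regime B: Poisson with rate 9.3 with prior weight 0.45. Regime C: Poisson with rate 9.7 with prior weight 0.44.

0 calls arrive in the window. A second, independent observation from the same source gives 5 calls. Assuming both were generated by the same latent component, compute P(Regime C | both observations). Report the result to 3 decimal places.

0.048

Posterior ∝ prior × likelihood, so P(k | x) ∝ P(Z=k) f_k(x); normalise over all components.
Since both observations come from the same component, the likelihood for component k is f_k(x₁)·f_k(x₂).
  f_A = [e^(−0.6)·0.6^0/0! = 0.548812] × [0.00035563] = 0.000195174
  f_B = [e^(−9.3)·9.3^0/0! = 9.14242e-05] × [0.0530023] = 4.8457e-06
  f_C = [e^(−9.7)·9.7^0/0! = 6.12835e-05] × [0.0438552] = 2.6876e-06
Unnormalised posteriors:
  P(Z=A)·f_A = 0.11 × 0.000195174 = 2.14691e-05
  P(Z=B)·f_B = 0.45 × 4.8457e-06 = 2.18056e-06
  P(Z=C)·f_C = 0.44 × 2.6876e-06 = 1.18254e-06
Sum: 2.14691e-05 + 2.18056e-06 + 1.18254e-06 = 2.48322e-05
So the posterior for Regime C is 1.18254e-06 / 2.48322e-05 ≈ 0.048.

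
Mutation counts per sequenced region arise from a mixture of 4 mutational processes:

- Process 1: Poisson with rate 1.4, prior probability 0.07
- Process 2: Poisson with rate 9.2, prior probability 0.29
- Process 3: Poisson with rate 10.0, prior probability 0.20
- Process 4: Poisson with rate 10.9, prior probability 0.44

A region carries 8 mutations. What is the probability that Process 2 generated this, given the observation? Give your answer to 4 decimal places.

0.3731

By Bayes' theorem, P(k | x) = π_k f_k(x) / Σ_j π_j f_j(x).
Evaluate each component's likelihood at the observed value:
  f_1 = e^(−1.4)·1.4^8/8! = 9.02592e-05
  f_2 = e^(−9.2)·9.2^8/8! = 0.128609
  f_3 = e^(−10.0)·10.0^8/8! = 0.112599
  f_4 = e^(−10.9)·10.9^8/8! = 0.0912182
Prior × likelihood for each component:
  π_1·f_1 = 0.07 × 9.02592e-05 = 6.31814e-06
  π_2·f_2 = 0.29 × 0.128609 = 0.0372967
  π_3·f_3 = 0.20 × 0.112599 = 0.0225198
  π_4·f_4 = 0.44 × 0.0912182 = 0.040136
Normaliser: 6.31814e-06 + 0.0372967 + 0.0225198 + 0.040136 = 0.0999589
So the posterior for Process 2 is 0.0372967 / 0.0999589 ≈ 0.3731.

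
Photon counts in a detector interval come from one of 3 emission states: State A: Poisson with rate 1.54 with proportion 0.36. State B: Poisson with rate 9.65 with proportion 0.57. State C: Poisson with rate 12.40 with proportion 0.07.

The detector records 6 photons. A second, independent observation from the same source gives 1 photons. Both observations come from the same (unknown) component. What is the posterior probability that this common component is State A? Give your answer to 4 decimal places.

0.9484

Apply Bayes' rule: the posterior for each component is proportional to its prior times its likelihood at x.
Since both observations come from the same component, the likelihood for component k is f_k(x₁)·f_k(x₂).
  L_A = [0.00397172] × [0.330147] = 0.00131125
  L_B = [0.0722586] × [0.000621707] = 4.49237e-05
  L_C = [0.0207944] × [5.10705e-05] = 1.06198e-06
Multiply by the mixture weights:
  π_A·L_A = 0.36 × 0.00131125 = 0.00047205
  π_B·L_B = 0.57 × 4.49237e-05 = 2.56065e-05
  π_C·L_C = 0.07 × 1.06198e-06 = 7.43386e-08
Marginal: 0.00047205 + 2.56065e-05 + 7.43386e-08 = 0.000497731
P(State A | x₁, x₂) = 0.00047205 / 0.000497731 ≈ 0.9484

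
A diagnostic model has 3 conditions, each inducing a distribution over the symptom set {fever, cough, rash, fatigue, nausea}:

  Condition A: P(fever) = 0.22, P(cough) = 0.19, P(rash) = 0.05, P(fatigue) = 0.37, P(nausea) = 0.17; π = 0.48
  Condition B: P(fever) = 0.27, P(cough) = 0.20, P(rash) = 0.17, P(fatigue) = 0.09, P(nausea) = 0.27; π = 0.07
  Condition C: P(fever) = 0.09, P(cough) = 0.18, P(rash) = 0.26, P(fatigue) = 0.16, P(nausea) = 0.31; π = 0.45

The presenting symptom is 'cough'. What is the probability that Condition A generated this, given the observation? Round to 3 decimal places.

0.490

Posterior ∝ prior × likelihood, so P(k | x) ∝ P(Z=k) f_k(x); normalise over all components.
Component likelihoods at x = 'cough':
  f_A = P(cough | comp) = 0.19
  f_B = P(cough | comp) = 0.20
  f_C = P(cough | comp) = 0.18
Prior × likelihood for each component:
  P(Z=A)·f_A = 0.48 × 0.19 = 0.0912
  P(Z=B)·f_B = 0.07 × 0.2 = 0.014
  P(Z=C)·f_C = 0.45 × 0.18 = 0.081
Evidence: 0.0912 + 0.014 + 0.081 = 0.1862
Responsibility of Condition A: 0.0912 / 0.1862 ≈ 0.490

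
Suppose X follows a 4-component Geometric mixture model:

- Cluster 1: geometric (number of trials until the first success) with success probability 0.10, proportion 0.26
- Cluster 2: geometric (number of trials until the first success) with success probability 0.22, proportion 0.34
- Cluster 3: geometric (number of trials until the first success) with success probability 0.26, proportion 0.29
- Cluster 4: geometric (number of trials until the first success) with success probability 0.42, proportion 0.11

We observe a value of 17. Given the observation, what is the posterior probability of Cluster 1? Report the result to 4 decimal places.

0.7044

Posterior ∝ prior × likelihood, so P(k | x) ∝ π_k f_k(x); normalise over all components.
Evaluate each component's likelihood at the observed value:
  f_1 = 0.0185302
  f_2 = 0.00412987
  f_3 = 0.00210223
  f_4 = 6.88806e-05
Unnormalised posteriors:
  π_1·f_1 = 0.26 × 0.0185302 = 0.00481785
  π_2·f_2 = 0.34 × 0.00412987 = 0.00140416
  π_3·f_3 = 0.29 × 0.00210223 = 0.000609648
  π_4·f_4 = 0.11 × 6.88806e-05 = 7.57687e-06
Normaliser: 0.00481785 + 0.00140416 + 0.000609648 + 7.57687e-06 = 0.00683923
P(Cluster 1 | 17) = 0.00481785 / 0.00683923 ≈ 0.7044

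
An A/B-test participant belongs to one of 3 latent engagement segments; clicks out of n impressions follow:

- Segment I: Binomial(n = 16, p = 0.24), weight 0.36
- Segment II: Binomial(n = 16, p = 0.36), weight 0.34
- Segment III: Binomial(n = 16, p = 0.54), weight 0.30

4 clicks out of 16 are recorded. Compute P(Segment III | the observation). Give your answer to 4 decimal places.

Posterior ∝ prior × likelihood, so P(k | x) ∝ π_k f_k(x); normalise over all components.
Evaluate each component's likelihood at the observed value:
  L_I = 0.224223
  L_II = 0.144358
  L_III = 0.0138912
Unnormalised posteriors:
  π_I·L_I = 0.36 × 0.224223 = 0.0807202
  π_II·L_II = 0.34 × 0.144358 = 0.0490817
  π_III·L_III = 0.30 × 0.0138912 = 0.00416737
Evidence: 0.0807202 + 0.0490817 + 0.00416737 = 0.133969
P(Segment III | x) = 0.00416737 / 0.133969 ≈ 0.0311

0.0311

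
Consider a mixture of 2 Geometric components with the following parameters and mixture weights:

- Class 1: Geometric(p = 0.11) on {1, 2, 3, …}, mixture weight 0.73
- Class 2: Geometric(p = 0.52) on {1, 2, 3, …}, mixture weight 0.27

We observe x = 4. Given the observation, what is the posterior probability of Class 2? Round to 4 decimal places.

0.2152

Apply Bayes' rule: the posterior for each component is proportional to its prior times its likelihood at x.
Component likelihoods at x = 4:
  p_1 = 0.0775466
  p_2 = 0.0575078
Multiply by the mixture weights:
  w_1·p_1 = 0.73 × 0.0775466 = 0.056609
  w_2·p_2 = 0.27 × 0.0575078 = 0.0155271
Evidence: 0.056609 + 0.0155271 = 0.0721361
Responsibility of Class 2: 0.0155271 / 0.0721361 ≈ 0.2152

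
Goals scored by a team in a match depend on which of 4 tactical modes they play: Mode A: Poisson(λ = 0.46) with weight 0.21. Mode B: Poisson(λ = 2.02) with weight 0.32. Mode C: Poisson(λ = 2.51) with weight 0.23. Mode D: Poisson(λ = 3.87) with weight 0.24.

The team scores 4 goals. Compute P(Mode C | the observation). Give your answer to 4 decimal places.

0.2878

By Bayes' theorem, P(k | x) = w_k f_k(x) / Σ_j w_j f_j(x).
Evaluate each component's likelihood at the observed value:
  p_A = e^(−0.46)·0.46^4/4! = 0.00117773
  p_B = e^(−2.02)·2.02^4/4! = 0.0920279
  p_C = e^(−2.51)·2.51^4/4! = 0.134402
  p_D = e^(−3.87)·3.87^4/4! = 0.194945
Unnormalised posteriors:
  w_A·p_A = 0.21 × 0.00117773 = 0.000247323
  w_B·p_B = 0.32 × 0.0920279 = 0.0294489
  w_C·p_C = 0.23 × 0.134402 = 0.0309124
  w_D·p_D = 0.24 × 0.194945 = 0.0467869
Marginal: 0.000247323 + 0.0294489 + 0.0309124 + 0.0467869 = 0.107396
P(Mode C | 4 goals) = 0.0309124 / 0.107396 ≈ 0.2878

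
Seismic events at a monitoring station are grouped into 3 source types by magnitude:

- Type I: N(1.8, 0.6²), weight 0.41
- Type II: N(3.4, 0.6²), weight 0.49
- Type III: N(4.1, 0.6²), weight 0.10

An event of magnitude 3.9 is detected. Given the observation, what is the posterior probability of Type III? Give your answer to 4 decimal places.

0.2141

Posterior ∝ prior × likelihood, so P(k | x) ∝ w_k f_k(x); normalise over all components.
Evaluate each component's likelihood at the observed value:
  p_I = (1/(0.6·√(2π)))·exp(−(3.9−1.8)²/(2·0.6²)) = 0.664904·exp(-6.12500) = 0.00145447
  p_II = (1/(0.6·√(2π)))·exp(−(3.9−3.4)²/(2·0.6²)) = 0.664904·exp(-0.34722) = 0.469853
  p_III = (1/(0.6·√(2π)))·exp(−(3.9−4.1)²/(2·0.6²)) = 0.664904·exp(-0.05556) = 0.628972
Multiply by the mixture weights:
  w_I·p_I = 0.41 × 0.00145447 = 0.000596333
  w_II·p_II = 0.49 × 0.469853 = 0.230228
  w_III·p_III = 0.10 × 0.628972 = 0.0628972
Marginal: 0.000596333 + 0.230228 + 0.0628972 = 0.293722
P(Type III | data) = 0.0628972 / 0.293722 ≈ 0.2141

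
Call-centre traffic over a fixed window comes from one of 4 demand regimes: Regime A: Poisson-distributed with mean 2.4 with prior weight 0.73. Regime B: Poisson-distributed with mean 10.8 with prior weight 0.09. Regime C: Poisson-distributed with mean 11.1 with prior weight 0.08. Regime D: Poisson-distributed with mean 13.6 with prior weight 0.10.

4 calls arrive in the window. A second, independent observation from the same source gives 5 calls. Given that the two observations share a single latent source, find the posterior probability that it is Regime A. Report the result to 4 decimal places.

By Bayes' theorem, P(k | x) = π_k f_k(x) / Σ_j π_j f_j(x).
Since both observations come from the same component, the likelihood for component k is f_k(x₁)·f_k(x₂).
  L_A = [e^(−2.4)·2.4^4/4! = 0.125408] × [0.0601961] = 0.0075491
  L_B = [e^(−10.8)·10.8^4/4! = 0.0115639] × [0.024978] = 0.000288842
  L_C = [e^(−11.1)·11.1^4/4! = 0.00955899] × [0.021221] = 0.000202851
  L_D = [e^(−13.6)·13.6^4/4! = 0.00176823] × [0.00480959] = 8.50448e-06
Weight by the priors:
  π_A·L_A = 0.73 × 0.0075491 = 0.00551084
  π_B·L_B = 0.09 × 0.000288842 = 2.59958e-05
  π_C·L_C = 0.08 × 0.000202851 = 1.62281e-05
  π_D·L_D = 0.10 × 8.50448e-06 = 8.50448e-07
Sum: 0.00551084 + 2.59958e-05 + 1.62281e-05 + 8.50448e-07 = 0.00555392
Responsibility of Regime A: 0.00551084 / 0.00555392 ≈ 0.9922

0.9922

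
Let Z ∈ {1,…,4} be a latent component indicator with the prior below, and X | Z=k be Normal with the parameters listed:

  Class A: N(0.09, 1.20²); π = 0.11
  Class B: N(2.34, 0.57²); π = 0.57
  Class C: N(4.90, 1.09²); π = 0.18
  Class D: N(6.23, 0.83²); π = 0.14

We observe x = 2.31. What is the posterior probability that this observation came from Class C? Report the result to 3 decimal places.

0.010

Posterior ∝ prior × likelihood, so P(k | x) ∝ w_k f_k(x); normalise over all components.
Normal densities:
  f_A = (1/(1.20·√(2π)))·exp(−(2.31−0.09)²/(2·1.20²)) = 0.332452·exp(-1.71125) = 0.0600541
  f_B = (1/(0.57·√(2π)))·exp(−(2.31−2.34)²/(2·0.57²)) = 0.699899·exp(-0.00139) = 0.69893
  f_C = (1/(1.09·√(2π)))·exp(−(2.31−4.90)²/(2·1.09²)) = 0.366002·exp(-2.82304) = 0.0217498
  f_D = (1/(0.83·√(2π)))·exp(−(2.31−6.23)²/(2·0.83²)) = 0.480653·exp(-11.15285) = 6.88985e-06
Weight by the priors:
  w_A·f_A = 0.11 × 0.0600541 = 0.00660595
  w_B·f_B = 0.57 × 0.69893 = 0.39839
  w_C·f_C = 0.18 × 0.0217498 = 0.00391496
  w_D·f_D = 0.14 × 6.88985e-06 = 9.64579e-07
Normaliser: 0.00660595 + 0.39839 + 0.00391496 + 9.64579e-07 = 0.408912
So the posterior for Class C is 0.00391496 / 0.408912 ≈ 0.010.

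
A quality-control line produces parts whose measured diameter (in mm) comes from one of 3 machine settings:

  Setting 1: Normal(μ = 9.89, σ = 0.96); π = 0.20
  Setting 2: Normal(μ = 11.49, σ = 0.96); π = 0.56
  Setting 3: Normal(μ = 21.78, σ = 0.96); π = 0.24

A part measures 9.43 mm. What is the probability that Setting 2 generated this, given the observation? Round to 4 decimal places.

0.2391

The responsibility of component k is w_k f_k(x) divided by Σ_j w_j f_j(x).
Component likelihoods at x = 9.43 mm:
  p_1 = 0.370494
  p_2 = 0.0415683
  p_3 = 4.80079e-37
Multiply by the mixture weights:
  w_1·p_1 = 0.20 × 0.370494 = 0.0740989
  w_2·p_2 = 0.56 × 0.0415683 = 0.0232783
  w_3·p_3 = 0.24 × 4.80079e-37 = 1.15219e-37
Denominator: 0.0740989 + 0.0232783 + 1.15219e-37 = 0.0973771
So the posterior for Setting 2 is 0.0232783 / 0.0973771 ≈ 0.2391.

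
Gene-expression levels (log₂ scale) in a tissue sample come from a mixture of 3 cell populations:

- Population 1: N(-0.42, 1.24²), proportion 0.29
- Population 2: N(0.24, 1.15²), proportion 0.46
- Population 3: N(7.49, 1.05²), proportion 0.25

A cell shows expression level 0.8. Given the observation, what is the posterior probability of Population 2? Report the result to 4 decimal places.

By Bayes' theorem, P(k | x) = π_k f_k(x) / Σ_j π_j f_j(x).
Normal densities:
  p_1 = (1/(1.24·√(2π)))·exp(−(0.8−-0.42)²/(2·1.24²)) = 0.321728·exp(-0.48400) = 0.198285
  p_2 = (1/(1.15·√(2π)))·exp(−(0.8−0.24)²/(2·1.15²)) = 0.346906·exp(-0.11856) = 0.308121
  p_3 = (1/(1.05·√(2π)))·exp(−(0.8−7.49)²/(2·1.05²)) = 0.379945·exp(-20.29755) = 5.81576e-10
Weight by the priors:
  π_1·p_1 = 0.29 × 0.198285 = 0.0575026
  π_2·p_2 = 0.46 × 0.308121 = 0.141736
  π_3·p_3 = 0.25 × 5.81576e-10 = 1.45394e-10
Evidence: 0.0575026 + 0.141736 + 1.45394e-10 = 0.199238
P(Population 2 | 0.8) ≈ 0.7114

0.7114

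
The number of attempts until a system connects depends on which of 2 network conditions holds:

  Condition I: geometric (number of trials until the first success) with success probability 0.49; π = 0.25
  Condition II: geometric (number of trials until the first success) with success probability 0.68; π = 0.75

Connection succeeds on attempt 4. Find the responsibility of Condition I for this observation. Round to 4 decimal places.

The responsibility of component k is P(Z=k) f_k(x) divided by Σ_j P(Z=j) f_j(x).
Geometric probabilities:
  f_I = 0.49·(1−0.49)^3 = 0.49·0.132651 = 0.064999
  f_II = 0.68·(1−0.68)^3 = 0.68·0.032768 = 0.0222822
Multiply by the mixture weights:
  P(Z=I)·f_I = 0.25 × 0.064999 = 0.0162497
  P(Z=II)·f_II = 0.75 × 0.0222822 = 0.0167117
Evidence: 0.0162497 + 0.0167117 = 0.0329614
P(Condition I | 4) ≈ 0.4930

0.4930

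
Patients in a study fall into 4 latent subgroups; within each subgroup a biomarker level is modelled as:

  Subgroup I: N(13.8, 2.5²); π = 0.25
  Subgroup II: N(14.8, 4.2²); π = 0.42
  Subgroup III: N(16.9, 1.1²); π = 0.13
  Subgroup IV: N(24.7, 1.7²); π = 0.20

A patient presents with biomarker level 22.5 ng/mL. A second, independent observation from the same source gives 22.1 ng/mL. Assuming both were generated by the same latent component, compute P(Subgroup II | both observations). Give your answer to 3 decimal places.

Apply Bayes' rule: the posterior for each component is proportional to its prior times its likelihood at x.
Since both observations come from the same component, the likelihood for component k is f_k(x₁)·f_k(x₂).
  p_I = [(1/(2.5·√(2π)))·exp(−(22.5−13.8)²/(2·2.5²)) = 0.159577·exp(-6.05520) = 0.000374309] × [0.000644891] = 2.41388e-07
  p_II = [(1/(4.2·√(2π)))·exp(−(22.5−14.8)²/(2·4.2²)) = 0.094986·exp(-1.68056) = 0.0176931] × [0.0209732] = 0.000371081
  p_III = [(1/(1.1·√(2π)))·exp(−(22.5−16.9)²/(2·1.1²)) = 0.362675·exp(-12.95868) = 8.54349e-07] × [5.09219e-06] = 4.35051e-12
  p_IV = [(1/(1.7·√(2π)))·exp(−(22.5−24.7)²/(2·1.7²)) = 0.234672·exp(-0.83737) = 0.101577] × [0.0728672] = 0.00740164
Multiply by the mixture weights:
  P(Z=I)·p_I = 0.25 × 2.41388e-07 = 6.03471e-08
  P(Z=II)·p_II = 0.42 × 0.000371081 = 0.000155854
  P(Z=III)·p_III = 0.13 × 4.35051e-12 = 5.65566e-13
  P(Z=IV)·p_IV = 0.20 × 0.00740164 = 0.00148033
Sum: 6.03471e-08 + 0.000155854 + 5.65566e-13 + 0.00148033 = 0.00163624
P(Subgroup II | x₁, x₂) ≈ 0.095

0.095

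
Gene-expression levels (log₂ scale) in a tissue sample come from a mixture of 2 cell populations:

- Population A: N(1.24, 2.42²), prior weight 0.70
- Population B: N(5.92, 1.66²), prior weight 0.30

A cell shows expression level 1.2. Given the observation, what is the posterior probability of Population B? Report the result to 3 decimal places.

0.011

Posterior ∝ prior × likelihood, so P(k | x) ∝ π_k f_k(x); normalise over all components.
Normal densities:
  f_A = 0.16483
  f_B = 0.00421906
Multiply by the mixture weights:
  π_A·f_A = 0.70 × 0.16483 = 0.115381
  π_B·f_B = 0.30 × 0.00421906 = 0.00126572
Denominator: 0.115381 + 0.00126572 = 0.116646
P(Population B | 1.2) = 0.00126572 / 0.116646 ≈ 0.011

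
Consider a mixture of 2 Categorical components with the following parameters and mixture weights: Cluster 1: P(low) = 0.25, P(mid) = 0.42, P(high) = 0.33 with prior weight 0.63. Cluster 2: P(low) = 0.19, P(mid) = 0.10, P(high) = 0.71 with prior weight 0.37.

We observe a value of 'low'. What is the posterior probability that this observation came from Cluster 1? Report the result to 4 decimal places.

The responsibility of component k is P(Z=k) f_k(x) divided by Σ_j P(Z=j) f_j(x).
Component likelihoods at x = 'low':
  f_1 = P(low | comp) = 0.25
  f_2 = P(low | comp) = 0.19
Weight by the priors:
  P(Z=1)·f_1 = 0.63 × 0.25 = 0.1575
  P(Z=2)·f_2 = 0.37 × 0.19 = 0.0703
Denominator: 0.1575 + 0.0703 = 0.2278
Responsibility of Cluster 1: 0.1575 / 0.2278 ≈ 0.6914

0.6914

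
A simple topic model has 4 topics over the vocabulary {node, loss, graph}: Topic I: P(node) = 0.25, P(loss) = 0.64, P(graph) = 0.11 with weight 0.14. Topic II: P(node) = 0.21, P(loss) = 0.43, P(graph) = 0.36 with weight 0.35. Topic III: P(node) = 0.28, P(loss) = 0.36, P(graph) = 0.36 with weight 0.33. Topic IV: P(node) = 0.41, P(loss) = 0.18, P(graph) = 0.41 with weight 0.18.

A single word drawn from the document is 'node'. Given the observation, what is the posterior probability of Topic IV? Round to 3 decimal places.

0.269

The responsibility of component k is w_k f_k(x) divided by Σ_j w_j f_j(x).
Evaluate each component's likelihood at the observed value:
  f_I = P(node | comp) = 0.25
  f_II = P(node | comp) = 0.21
  f_III = P(node | comp) = 0.28
  f_IV = P(node | comp) = 0.41
Prior × likelihood for each component:
  w_I·f_I = 0.14 × 0.25 = 0.035
  w_II·f_II = 0.35 × 0.21 = 0.0735
  w_III·f_III = 0.33 × 0.28 = 0.0924
  w_IV·f_IV = 0.18 × 0.41 = 0.0738
Sum: 0.035 + 0.0735 + 0.0924 + 0.0738 = 0.2747
P(Topic IV | x) = 0.0738 / 0.2747 ≈ 0.269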